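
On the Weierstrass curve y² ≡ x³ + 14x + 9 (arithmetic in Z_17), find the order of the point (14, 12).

2P: tangent at (14, 12): λ = (3·14² + 14)/(2·12) ≡ 7/7. 7⁻¹ ≡ 5 (mod 17), so λ ≡ 7·5 ≡ 1.
  x = λ² - 14 - 14 = 1 - 28 ≡ 7; y = λ·(14 - 7) - 12 ≡ 12. → (7, 12)
3P: (7, 12) + (14, 12). λ = (12 - 12)/(14 - 7) ≡ 0/7 mod 17. 7⁻¹ ≡ 5 (mod 17), so λ ≡ 0.
  x = λ² - 7 - 14 = 0 - 21 ≡ 13; y = λ·(7 - 13) - 12 ≡ 5. → (13, 5)
4P: (13, 5) + (14, 12). λ = (12 - 5)/(14 - 13) ≡ 7/1 mod 17. 1⁻¹ ≡ 1 (mod 17) since 1·1 = 1 ≡ 1, so λ ≡ 7.
  x = λ² - 13 - 14 = 49 - 27 ≡ 5; y = λ·(13 - 5) - 5 ≡ 0. → (5, 0)
5P: (5, 0) + (14, 12). λ = (12 - 0)/(14 - 5) ≡ 12/9 mod 17. 9⁻¹ ≡ 2 (mod 17), so λ ≡ 7.
  x = λ² - 5 - 14 = 49 - 19 ≡ 13; y = λ·(5 - 13) - 0 ≡ 12. → (13, 12)
6P: (13, 12) + (14, 12). λ = (12 - 12)/(14 - 13) ≡ 0/1 mod 17. 1⁻¹ ≡ 1 (mod 17), so λ ≡ 0.
  x = λ² - 13 - 14 = 0 - 27 ≡ 7; y = λ·(13 - 7) - 12 ≡ 5. → (7, 5)
7P: (7, 5) + (14, 12). λ = (12 - 5)/(14 - 7) ≡ 7/7 mod 17. 7⁻¹ ≡ 5 (mod 17) since 7·5 = 35 ≡ 1, so λ ≡ 1.
  x = λ² - 7 - 14 = 1 - 21 ≡ 14; y = λ·(7 - 14) - 5 ≡ 5. → (14, 5)
8P: (14, 5) + (14, 12): same x and y₁ ≡ -y₂, so the sum is O.
8P = O, so the order is 8.

8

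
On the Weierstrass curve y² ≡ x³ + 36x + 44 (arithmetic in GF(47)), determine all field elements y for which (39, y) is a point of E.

x³ + 36x + 44 = 60767 ≡ 43 (mod 47).
43 is a non-residue mod 47; no y exists.

none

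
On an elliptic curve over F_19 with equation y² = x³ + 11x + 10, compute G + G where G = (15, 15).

(14, 18)

tangent at (15, 15): λ = (3·15² + 11)/(2·15) ≡ 2/11. 11⁻¹ ≡ 7 (mod 19), so λ ≡ 2·7 ≡ 14.
  x = λ² - 15 - 15 = 196 - 30 ≡ 14; y = λ·(15 - 14) - 15 ≡ 18. → (14, 18)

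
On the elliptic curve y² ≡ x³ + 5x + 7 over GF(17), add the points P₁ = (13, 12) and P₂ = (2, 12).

(13, 12) + (2, 12). λ = (12 - 12)/(2 - 13) ≡ 0/6 mod 17. 6⁻¹ ≡ 3 (mod 17), so λ ≡ 0.
  x = λ² - 13 - 2 = 0 - 15 ≡ 2; y = λ·(13 - 2) - 12 ≡ 5. → (2, 5)

(2, 5)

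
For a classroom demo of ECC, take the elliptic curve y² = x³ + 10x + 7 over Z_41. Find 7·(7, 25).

Write G = (7, 25).
Double-and-add on 7 = (111)₂. Start with G = (7, 25) for the leading 1-bit.
double: tangent at (7, 25): λ = (3·7² + 10)/(2·25) ≡ 34/9. 9⁻¹ ≡ 32 (mod 41), so λ ≡ 34·32 ≡ 22.
  x = λ² - 7 - 7 = 484 - 14 ≡ 19; y = λ·(7 - 19) - 25 ≡ 39. → (19, 39)
add G: (19, 39) + (7, 25). λ = (25 - 39)/(7 - 19) ≡ 27/29 mod 41. 29⁻¹ ≡ 17 (mod 41), so λ ≡ 8.
  x = λ² - 19 - 7 = 64 - 26 ≡ 38; y = λ·(19 - 38) - 39 ≡ 14. → (38, 14)
double: tangent at (38, 14): λ = (3·38² + 10)/(2·14) ≡ 37/28. 28⁻¹ ≡ 22 (mod 41) since 28·22 = 616 ≡ 1, so λ ≡ 37·22 ≡ 35.
  x = λ² - 38 - 38 = 1225 - 76 ≡ 1; y = λ·(38 - 1) - 14 ≡ 10. → (1, 10)
add G: (1, 10) + (7, 25). λ = (25 - 10)/(7 - 1) ≡ 15/6 mod 41. 6⁻¹ ≡ 7 (mod 41), so λ ≡ 23.
  x = λ² - 1 - 7 = 529 - 8 ≡ 29; y = λ·(1 - 29) - 10 ≡ 2. → (29, 2)

(29, 2)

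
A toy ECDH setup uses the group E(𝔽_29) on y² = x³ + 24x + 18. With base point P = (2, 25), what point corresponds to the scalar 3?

(13, 2)

Repeated addition: build up to 3P.
2P: tangent at (2, 25): λ = (3·2² + 24)/(2·25) ≡ 7/21. 21⁻¹ ≡ 18 (mod 29), so λ ≡ 7·18 ≡ 10.
  x = λ² - 2 - 2 = 100 - 4 ≡ 9; y = λ·(2 - 9) - 25 ≡ 21. → (9, 21)
3P: (9, 21) + (2, 25). λ = (25 - 21)/(2 - 9) ≡ 4/22 mod 29. 22⁻¹ ≡ 4 (mod 29), so λ ≡ 16.
  x = λ² - 9 - 2 = 256 - 11 ≡ 13; y = λ·(9 - 13) - 21 ≡ 2. → (13, 2)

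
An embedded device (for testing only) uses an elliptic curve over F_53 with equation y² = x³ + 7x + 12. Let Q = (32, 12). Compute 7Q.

Double-and-add on 7 = (111)₂. Start with Q = (32, 12) for the leading 1-bit.
double: tangent at (32, 12): λ = (3·32² + 7)/(2·12) ≡ 5/24. 24⁻¹ ≡ 42 (mod 53), so λ ≡ 5·42 ≡ 51.
  x = λ² - 32 - 32 = 2601 - 64 ≡ 46; y = λ·(32 - 46) - 12 ≡ 16. → (46, 16)
add Q: (46, 16) + (32, 12). λ = (12 - 16)/(32 - 46) ≡ 49/39 mod 53. 39⁻¹ ≡ 34 (mod 53) since 39·34 = 1326 ≡ 1, so λ ≡ 23.
  x = λ² - 46 - 32 = 529 - 78 ≡ 27; y = λ·(46 - 27) - 16 ≡ 50. → (27, 50)
double: tangent at (27, 50): λ = (3·27² + 7)/(2·50) ≡ 21/47. 47⁻¹ ≡ 44 (mod 53) since 47·44 = 2068 ≡ 1, so λ ≡ 21·44 ≡ 23.
  x = λ² - 27 - 27 = 529 - 54 ≡ 51; y = λ·(27 - 51) - 50 ≡ 34. → (51, 34)
add Q: (51, 34) + (32, 12). λ = (12 - 34)/(32 - 51) ≡ 31/34 mod 53. 34⁻¹ ≡ 39 (mod 53) since 34·39 = 1326 ≡ 1, so λ ≡ 43.
  x = λ² - 51 - 32 = 1849 - 83 ≡ 17; y = λ·(51 - 17) - 34 ≡ 50. → (17, 50)

(17, 50)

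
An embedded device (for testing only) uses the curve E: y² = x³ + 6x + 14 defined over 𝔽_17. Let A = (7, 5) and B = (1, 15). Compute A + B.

(8, 8)

(7, 5) + (1, 15). λ = (15 - 5)/(1 - 7) ≡ 10/11 mod 17. 11⁻¹ ≡ 14 (mod 17) since 11·14 = 154 ≡ 1, so λ ≡ 4.
  x = λ² - 7 - 1 = 16 - 8 ≡ 8; y = λ·(7 - 8) - 5 ≡ 8. → (8, 8)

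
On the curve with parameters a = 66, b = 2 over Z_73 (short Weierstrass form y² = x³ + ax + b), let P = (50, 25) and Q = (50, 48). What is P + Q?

O

The two points share x = 50 and their y-coordinates satisfy 25 + 48 ≡ 0 (mod 73), so they are inverses. Their sum is ∞.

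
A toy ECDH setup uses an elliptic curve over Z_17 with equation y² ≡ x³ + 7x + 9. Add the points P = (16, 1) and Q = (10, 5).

(16, 16)

(16, 1) + (10, 5). λ = (5 - 1)/(10 - 16) ≡ 4/11 mod 17. 11⁻¹ ≡ 14 (mod 17) since 11·14 = 154 ≡ 1, so λ ≡ 5.
  x = λ² - 16 - 10 = 25 - 26 ≡ 16; y = λ·(16 - 16) - 1 ≡ 16. → (16, 16)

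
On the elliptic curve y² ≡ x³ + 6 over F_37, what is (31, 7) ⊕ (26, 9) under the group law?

(29, 7)

(31, 7) + (26, 9). λ = (9 - 7)/(26 - 31) ≡ 2/32 mod 37. 32⁻¹ ≡ 22 (mod 37), so λ ≡ 7.
  x = λ² - 31 - 26 = 49 - 57 ≡ 29; y = λ·(31 - 29) - 7 ≡ 7. → (29, 7)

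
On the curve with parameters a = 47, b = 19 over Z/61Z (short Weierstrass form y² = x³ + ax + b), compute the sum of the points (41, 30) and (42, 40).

(41, 30) + (42, 40). λ = (40 - 30)/(42 - 41) ≡ 10/1 mod 61. 1⁻¹ ≡ 1 (mod 61) since 1·1 = 1 ≡ 1, so λ ≡ 10.
  x = λ² - 41 - 42 = 100 - 83 ≡ 17; y = λ·(41 - 17) - 30 ≡ 27. → (17, 27)

(17, 27)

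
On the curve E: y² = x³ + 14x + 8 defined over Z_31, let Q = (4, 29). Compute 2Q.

tangent at (4, 29): λ = (3·4² + 14)/(2·29) ≡ 0/27. 27⁻¹ ≡ 23 (mod 31) since 27·23 = 621 ≡ 1, so λ ≡ 0·23 ≡ 0.
  x = λ² - 4 - 4 = 0 - 8 ≡ 23; y = λ·(4 - 23) - 29 ≡ 2. → (23, 2)

(23, 2)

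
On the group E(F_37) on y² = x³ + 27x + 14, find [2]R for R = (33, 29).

tangent at (33, 29): λ = (3·33² + 27)/(2·29) ≡ 1/21. 21⁻¹ ≡ 30 (mod 37) since 21·30 = 630 ≡ 1, so λ ≡ 1·30 ≡ 30.
  x = λ² - 33 - 33 = 900 - 66 ≡ 20; y = λ·(33 - 20) - 29 ≡ 28. → (20, 28)

(20, 28)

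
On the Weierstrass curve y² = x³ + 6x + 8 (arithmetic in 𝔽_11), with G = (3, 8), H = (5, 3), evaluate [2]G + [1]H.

(10, 1)

First 2G:
Repeated addition: build up to 2G.
2G: tangent at (3, 8): λ = (3·3² + 6)/(2·8) ≡ 0/5. 5⁻¹ ≡ 9 (mod 11), so λ ≡ 0·9 ≡ 0.
  x = λ² - 3 - 3 = 0 - 6 ≡ 5; y = λ·(3 - 5) - 8 ≡ 3. → (5, 3)
2G = (5, 3).
Finally 2G + H:
tangent at (5, 3): λ = (3·5² + 6)/(2·3) ≡ 4/6. 6⁻¹ ≡ 2 (mod 11), so λ ≡ 4·2 ≡ 8.
  x = λ² - 5 - 5 = 64 - 10 ≡ 10; y = λ·(5 - 10) - 3 ≡ 1. → (10, 1)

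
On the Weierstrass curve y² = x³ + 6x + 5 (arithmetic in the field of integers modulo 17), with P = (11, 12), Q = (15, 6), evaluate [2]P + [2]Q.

(6, 11)

First 2P:
Repeated addition: build up to 2P.
2P: tangent at (11, 12): λ = (3·11² + 6)/(2·12) ≡ 12/7. 7⁻¹ ≡ 5 (mod 17) since 7·5 = 35 ≡ 1, so λ ≡ 12·5 ≡ 9.
  x = λ² - 11 - 11 = 81 - 22 ≡ 8; y = λ·(11 - 8) - 12 ≡ 15. → (8, 15)
2P = (8, 15).
Next 2Q:
Repeated addition: build up to 2Q.
2Q: tangent at (15, 6): λ = (3·15² + 6)/(2·6) ≡ 1/12. 12⁻¹ ≡ 10 (mod 17), so λ ≡ 1·10 ≡ 10.
  x = λ² - 15 - 15 = 100 - 30 ≡ 2; y = λ·(15 - 2) - 6 ≡ 5. → (2, 5)
2Q = (2, 5).
Finally 2P + 2Q:
(8, 15) + (2, 5). λ = (5 - 15)/(2 - 8) ≡ 7/11 mod 17. 11⁻¹ ≡ 14 (mod 17), so λ ≡ 13.
  x = λ² - 8 - 2 = 169 - 10 ≡ 6; y = λ·(8 - 6) - 15 ≡ 11. → (6, 11)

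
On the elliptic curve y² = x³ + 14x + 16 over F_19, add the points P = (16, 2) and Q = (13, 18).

(16, 2) + (13, 18). λ = (18 - 2)/(13 - 16) ≡ 16/16 mod 19. 16⁻¹ ≡ 6 (mod 19), so λ ≡ 1.
  x = λ² - 16 - 13 = 1 - 29 ≡ 10; y = λ·(16 - 10) - 2 ≡ 4. → (10, 4)

(10, 4)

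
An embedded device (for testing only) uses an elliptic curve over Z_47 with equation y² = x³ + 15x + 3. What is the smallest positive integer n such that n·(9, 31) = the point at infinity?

3

2P: tangent at (9, 31): λ = (3·9² + 15)/(2·31) ≡ 23/15. 15⁻¹ ≡ 22 (mod 47), so λ ≡ 23·22 ≡ 36.
  x = λ² - 9 - 9 = 1296 - 18 ≡ 9; y = λ·(9 - 9) - 31 ≡ 16. → (9, 16)
3P: (9, 16) + (9, 31): same x and y₁ ≡ -y₂, so the sum is the point at infinity.
3P = the point at infinity, so the order is 3.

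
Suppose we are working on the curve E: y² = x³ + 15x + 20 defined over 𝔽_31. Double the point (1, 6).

(8, 30)

tangent at (1, 6): λ = (3·1² + 15)/(2·6) ≡ 18/12. 12⁻¹ ≡ 13 (mod 31) since 12·13 = 156 ≡ 1, so λ ≡ 18·13 ≡ 17.
  x = λ² - 1 - 1 = 289 - 2 ≡ 8; y = λ·(1 - 8) - 6 ≡ 30. → (8, 30)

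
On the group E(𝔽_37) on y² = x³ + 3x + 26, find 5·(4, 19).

(4, 18)

Write Q = (4, 19).
Double-and-add on 5 = (101)₂. Start with Q = (4, 19) for the leading 1-bit.
double: tangent at (4, 19): λ = (3·4² + 3)/(2·19) ≡ 14/1. 1⁻¹ ≡ 1 (mod 37), so λ ≡ 14·1 ≡ 14.
  x = λ² - 4 - 4 = 196 - 8 ≡ 3; y = λ·(4 - 3) - 19 ≡ 32. → (3, 32)
double: tangent at (3, 32): λ = (3·3² + 3)/(2·32) ≡ 30/27. 27⁻¹ ≡ 11 (mod 37), so λ ≡ 30·11 ≡ 34.
  x = λ² - 3 - 3 = 1156 - 6 ≡ 3; y = λ·(3 - 3) - 32 ≡ 5. → (3, 5)
add Q: (3, 5) + (4, 19). λ = (19 - 5)/(4 - 3) ≡ 14/1 mod 37. 1⁻¹ ≡ 1 (mod 37) since 1·1 = 1 ≡ 1, so λ ≡ 14.
  x = λ² - 3 - 4 = 196 - 7 ≡ 4; y = λ·(3 - 4) - 5 ≡ 18. → (4, 18)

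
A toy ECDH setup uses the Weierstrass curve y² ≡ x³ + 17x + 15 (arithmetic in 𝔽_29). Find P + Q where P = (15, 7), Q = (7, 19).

(15, 7) + (7, 19). λ = (19 - 7)/(7 - 15) ≡ 12/21 mod 29. 21⁻¹ ≡ 18 (mod 29) since 21·18 = 378 ≡ 1, so λ ≡ 13.
  x = λ² - 15 - 7 = 169 - 22 ≡ 2; y = λ·(15 - 2) - 7 ≡ 17. → (2, 17)

(2, 17)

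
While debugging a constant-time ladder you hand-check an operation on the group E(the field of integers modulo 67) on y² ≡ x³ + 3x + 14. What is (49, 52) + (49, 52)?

(37, 27)

tangent at (49, 52): λ = (3·49² + 3)/(2·52) ≡ 37/37. 37⁻¹ ≡ 29 (mod 67) since 37·29 = 1073 ≡ 1, so λ ≡ 37·29 ≡ 1.
  x = λ² - 49 - 49 = 1 - 98 ≡ 37; y = λ·(49 - 37) - 52 ≡ 27. → (37, 27)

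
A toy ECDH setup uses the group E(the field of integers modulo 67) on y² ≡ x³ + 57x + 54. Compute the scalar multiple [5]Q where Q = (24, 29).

Repeated addition: build up to 5Q.
2Q: tangent at (24, 29): λ = (3·24² + 57)/(2·29) ≡ 43/58. 58⁻¹ ≡ 52 (mod 67), so λ ≡ 43·52 ≡ 25.
  x = λ² - 24 - 24 = 625 - 48 ≡ 41; y = λ·(24 - 41) - 29 ≡ 15. → (41, 15)
3Q: (41, 15) + (24, 29). λ = (29 - 15)/(24 - 41) ≡ 14/50 mod 67. 50⁻¹ ≡ 63 (mod 67) since 50·63 = 3150 ≡ 1, so λ ≡ 11.
  x = λ² - 41 - 24 = 121 - 65 ≡ 56; y = λ·(41 - 56) - 15 ≡ 21. → (56, 21)
4Q: (56, 21) + (24, 29). λ = (29 - 21)/(24 - 56) ≡ 8/35 mod 67. 35⁻¹ ≡ 23 (mod 67) since 35·23 = 805 ≡ 1, so λ ≡ 50.
  x = λ² - 56 - 24 = 2500 - 80 ≡ 8; y = λ·(56 - 8) - 21 ≡ 34. → (8, 34)
5Q: (8, 34) + (24, 29). λ = (29 - 34)/(24 - 8) ≡ 62/16 mod 67. 16⁻¹ ≡ 21 (mod 67) since 16·21 = 336 ≡ 1, so λ ≡ 29.
  x = λ² - 8 - 24 = 841 - 32 ≡ 5; y = λ·(8 - 5) - 34 ≡ 53. → (5, 53)

(5, 53)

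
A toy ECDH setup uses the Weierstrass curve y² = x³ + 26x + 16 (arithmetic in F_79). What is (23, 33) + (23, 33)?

tangent at (23, 33): λ = (3·23² + 26)/(2·33) ≡ 33/66. 66⁻¹ ≡ 6 (mod 79), so λ ≡ 33·6 ≡ 40.
  x = λ² - 23 - 23 = 1600 - 46 ≡ 53; y = λ·(23 - 53) - 33 ≡ 31. → (53, 31)

(53, 31)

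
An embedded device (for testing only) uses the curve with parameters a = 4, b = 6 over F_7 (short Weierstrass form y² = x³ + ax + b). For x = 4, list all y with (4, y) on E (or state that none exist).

3, 4

x³ + 4x + 6 = 86 ≡ 2 (mod 7).
Square roots of 2 mod 7: 3 and 4 (since 3² = 9 ≡ 2).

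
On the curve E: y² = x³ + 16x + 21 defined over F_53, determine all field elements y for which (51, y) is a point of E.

none

x³ + 16x + 21 = 133488 ≡ 34 (mod 53).
34 is a non-residue mod 53; no y exists.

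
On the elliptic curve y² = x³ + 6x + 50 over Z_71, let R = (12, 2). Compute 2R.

(56, 8)

tangent at (12, 2): λ = (3·12² + 6)/(2·2) ≡ 12/4. 4⁻¹ ≡ 18 (mod 71) since 4·18 = 72 ≡ 1, so λ ≡ 12·18 ≡ 3.
  x = λ² - 12 - 12 = 9 - 24 ≡ 56; y = λ·(12 - 56) - 2 ≡ 8. → (56, 8)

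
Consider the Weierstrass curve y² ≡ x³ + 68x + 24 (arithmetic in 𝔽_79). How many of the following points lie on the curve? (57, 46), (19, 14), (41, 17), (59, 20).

1

(57, 46): 46² ≡ 62, rhs ≡ 46 → off.
(19, 14): 14² ≡ 38, rhs ≡ 38 → on.
(41, 17): 17² ≡ 52, rhs ≡ 1 → off.
(59, 20): 20² ≡ 5, rhs ≡ 65 → off.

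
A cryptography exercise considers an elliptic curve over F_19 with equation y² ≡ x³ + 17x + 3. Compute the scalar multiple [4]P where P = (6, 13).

(8, 9)

Double-and-add on 4 = (100)₂. Start with P = (6, 13) for the leading 1-bit.
double: tangent at (6, 13): λ = (3·6² + 17)/(2·13) ≡ 11/7. 7⁻¹ ≡ 11 (mod 19), so λ ≡ 11·11 ≡ 7.
  x = λ² - 6 - 6 = 49 - 12 ≡ 18; y = λ·(6 - 18) - 13 ≡ 17. → (18, 17)
double: tangent at (18, 17): λ = (3·18² + 17)/(2·17) ≡ 1/15. 15⁻¹ ≡ 14 (mod 19), so λ ≡ 1·14 ≡ 14.
  x = λ² - 18 - 18 = 196 - 36 ≡ 8; y = λ·(18 - 8) - 17 ≡ 9. → (8, 9)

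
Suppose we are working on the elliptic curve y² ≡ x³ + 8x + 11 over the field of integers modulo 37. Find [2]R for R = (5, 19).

tangent at (5, 19): λ = (3·5² + 8)/(2·19) ≡ 9/1. 1⁻¹ ≡ 1 (mod 37) since 1·1 = 1 ≡ 1, so λ ≡ 9·1 ≡ 9.
  x = λ² - 5 - 5 = 81 - 10 ≡ 34; y = λ·(5 - 34) - 19 ≡ 16. → (34, 16)

(34, 16)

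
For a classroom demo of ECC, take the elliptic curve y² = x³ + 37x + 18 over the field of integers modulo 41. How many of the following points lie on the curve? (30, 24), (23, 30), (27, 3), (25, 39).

3

(30, 24): 24² ≡ 2, rhs ≡ 2 → on.
(23, 30): 30² ≡ 39, rhs ≡ 39 → on.
(27, 3): 3² ≡ 9, rhs ≡ 36 → off.
(25, 39): 39² ≡ 4, rhs ≡ 4 → on.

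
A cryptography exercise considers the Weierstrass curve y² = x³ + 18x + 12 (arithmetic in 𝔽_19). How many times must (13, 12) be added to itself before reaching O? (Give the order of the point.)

2P: tangent at (13, 12): λ = (3·13² + 18)/(2·12) ≡ 12/5. 5⁻¹ ≡ 4 (mod 19), so λ ≡ 12·4 ≡ 10.
  x = λ² - 13 - 13 = 100 - 26 ≡ 17; y = λ·(13 - 17) - 12 ≡ 5. → (17, 5)
3P: (17, 5) + (13, 12). λ = (12 - 5)/(13 - 17) ≡ 7/15 mod 19. 15⁻¹ ≡ 14 (mod 19), so λ ≡ 3.
  x = λ² - 17 - 13 = 9 - 30 ≡ 17; y = λ·(17 - 17) - 5 ≡ 14. → (17, 14)
4P: (17, 14) + (13, 12). λ = (12 - 14)/(13 - 17) ≡ 17/15 mod 19. 15⁻¹ ≡ 14 (mod 19), so λ ≡ 10.
  x = λ² - 17 - 13 = 100 - 30 ≡ 13; y = λ·(17 - 13) - 14 ≡ 7. → (13, 7)
5P: (13, 7) + (13, 12): same x and y₁ ≡ -y₂, so the sum is O.
5P = O, so the order is 5.

5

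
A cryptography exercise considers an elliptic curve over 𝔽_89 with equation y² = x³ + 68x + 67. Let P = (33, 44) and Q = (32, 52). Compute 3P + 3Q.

First 3P:
Repeated addition: build up to 3P.
2P: tangent at (33, 44): λ = (3·33² + 68)/(2·44) ≡ 42/88. 88⁻¹ ≡ 88 (mod 89) since 88·88 = 7744 ≡ 1, so λ ≡ 42·88 ≡ 47.
  x = λ² - 33 - 33 = 2209 - 66 ≡ 7; y = λ·(33 - 7) - 44 ≡ 21. → (7, 21)
3P: (7, 21) + (33, 44). λ = (44 - 21)/(33 - 7) ≡ 23/26 mod 89. 26⁻¹ ≡ 24 (mod 89) since 26·24 = 624 ≡ 1, so λ ≡ 18.
  x = λ² - 7 - 33 = 324 - 40 ≡ 17; y = λ·(7 - 17) - 21 ≡ 66. → (17, 66)
3P = (17, 66).
Next 3Q:
Repeated addition: build up to 3Q.
2Q: tangent at (32, 52): λ = (3·32² + 68)/(2·52) ≡ 25/15. 15⁻¹ ≡ 6 (mod 89), so λ ≡ 25·6 ≡ 61.
  x = λ² - 32 - 32 = 3721 - 64 ≡ 8; y = λ·(32 - 8) - 52 ≡ 77. → (8, 77)
3Q: (8, 77) + (32, 52). λ = (52 - 77)/(32 - 8) ≡ 64/24 mod 89. 24⁻¹ ≡ 26 (mod 89), so λ ≡ 62.
  x = λ² - 8 - 32 = 3844 - 40 ≡ 66; y = λ·(8 - 66) - 77 ≡ 65. → (66, 65)
3Q = (66, 65).
Finally 3P + 3Q:
(17, 66) + (66, 65). λ = (65 - 66)/(66 - 17) ≡ 88/49 mod 89. 49⁻¹ ≡ 20 (mod 89), so λ ≡ 69.
  x = λ² - 17 - 66 = 4761 - 83 ≡ 50; y = λ·(17 - 50) - 66 ≡ 60. → (50, 60)

(50, 60)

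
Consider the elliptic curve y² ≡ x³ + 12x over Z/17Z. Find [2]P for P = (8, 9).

(1, 8)

tangent at (8, 9): λ = (3·8² + 12)/(2·9) ≡ 0/1. 1⁻¹ ≡ 1 (mod 17), so λ ≡ 0·1 ≡ 0.
  x = λ² - 8 - 8 = 0 - 16 ≡ 1; y = λ·(8 - 1) - 9 ≡ 8. → (1, 8)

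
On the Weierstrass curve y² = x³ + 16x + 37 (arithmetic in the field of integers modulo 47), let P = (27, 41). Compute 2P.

(5, 17)

tangent at (27, 41): λ = (3·27² + 16)/(2·41) ≡ 41/35. 35⁻¹ ≡ 43 (mod 47), so λ ≡ 41·43 ≡ 24.
  x = λ² - 27 - 27 = 576 - 54 ≡ 5; y = λ·(27 - 5) - 41 ≡ 17. → (5, 17)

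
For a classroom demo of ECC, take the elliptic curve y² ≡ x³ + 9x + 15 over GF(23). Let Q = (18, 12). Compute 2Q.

(5, 22)

tangent at (18, 12): λ = (3·18² + 9)/(2·12) ≡ 15/1. 1⁻¹ ≡ 1 (mod 23), so λ ≡ 15·1 ≡ 15.
  x = λ² - 18 - 18 = 225 - 36 ≡ 5; y = λ·(18 - 5) - 12 ≡ 22. → (5, 22)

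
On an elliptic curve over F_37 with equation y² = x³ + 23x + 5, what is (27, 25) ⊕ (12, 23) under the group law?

(24, 5)

(27, 25) + (12, 23). λ = (23 - 25)/(12 - 27) ≡ 35/22 mod 37. 22⁻¹ ≡ 32 (mod 37) since 22·32 = 704 ≡ 1, so λ ≡ 10.
  x = λ² - 27 - 12 = 100 - 39 ≡ 24; y = λ·(27 - 24) - 25 ≡ 5. → (24, 5)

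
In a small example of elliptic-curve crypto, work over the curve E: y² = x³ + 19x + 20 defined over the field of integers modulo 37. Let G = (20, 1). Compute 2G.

(35, 14)

tangent at (20, 1): λ = (3·20² + 19)/(2·1) ≡ 35/2. 2⁻¹ ≡ 19 (mod 37), so λ ≡ 35·19 ≡ 36.
  x = λ² - 20 - 20 = 1296 - 40 ≡ 35; y = λ·(20 - 35) - 1 ≡ 14. → (35, 14)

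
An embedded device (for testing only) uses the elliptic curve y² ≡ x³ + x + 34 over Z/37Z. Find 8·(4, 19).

Write P = (4, 19).
Double-and-add on 8 = (1000)₂. Start with P = (4, 19) for the leading 1-bit.
double: tangent at (4, 19): λ = (3·4² + 1)/(2·19) ≡ 12/1. 1⁻¹ ≡ 1 (mod 37) since 1·1 = 1 ≡ 1, so λ ≡ 12·1 ≡ 12.
  x = λ² - 4 - 4 = 144 - 8 ≡ 25; y = λ·(4 - 25) - 19 ≡ 25. → (25, 25)
double: tangent at (25, 25): λ = (3·25² + 1)/(2·25) ≡ 26/13. 13⁻¹ ≡ 20 (mod 37), so λ ≡ 26·20 ≡ 2.
  x = λ² - 25 - 25 = 4 - 50 ≡ 28; y = λ·(25 - 28) - 25 ≡ 6. → (28, 6)
double: tangent at (28, 6): λ = (3·28² + 1)/(2·6) ≡ 22/12. 12⁻¹ ≡ 34 (mod 37) since 12·34 = 408 ≡ 1, so λ ≡ 22·34 ≡ 8.
  x = λ² - 28 - 28 = 64 - 56 ≡ 8; y = λ·(28 - 8) - 6 ≡ 6. → (8, 6)

(8, 6)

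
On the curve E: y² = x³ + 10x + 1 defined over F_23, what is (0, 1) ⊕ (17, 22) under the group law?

(1, 14)

(0, 1) + (17, 22). λ = (22 - 1)/(17 - 0) ≡ 21/17 mod 23. 17⁻¹ ≡ 19 (mod 23), so λ ≡ 8.
  x = λ² - 0 - 17 = 64 - 17 ≡ 1; y = λ·(0 - 1) - 1 ≡ 14. → (1, 14)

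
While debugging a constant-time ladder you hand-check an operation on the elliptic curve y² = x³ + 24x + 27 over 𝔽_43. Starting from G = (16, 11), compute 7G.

(37, 21)

Repeated addition: build up to 7G.
2G: tangent at (16, 11): λ = (3·16² + 24)/(2·11) ≡ 18/22. 22⁻¹ ≡ 2 (mod 43) since 22·2 = 44 ≡ 1, so λ ≡ 18·2 ≡ 36.
  x = λ² - 16 - 16 = 1296 - 32 ≡ 17; y = λ·(16 - 17) - 11 ≡ 39. → (17, 39)
3G: (17, 39) + (16, 11). λ = (11 - 39)/(16 - 17) ≡ 15/42 mod 43. 42⁻¹ ≡ 42 (mod 43), so λ ≡ 28.
  x = λ² - 17 - 16 = 784 - 33 ≡ 20; y = λ·(17 - 20) - 39 ≡ 6. → (20, 6)
4G: (20, 6) + (16, 11). λ = (11 - 6)/(16 - 20) ≡ 5/39 mod 43. 39⁻¹ ≡ 32 (mod 43) since 39·32 = 1248 ≡ 1, so λ ≡ 31.
  x = λ² - 20 - 16 = 961 - 36 ≡ 22; y = λ·(20 - 22) - 6 ≡ 18. → (22, 18)
5G: (22, 18) + (16, 11). λ = (11 - 18)/(16 - 22) ≡ 36/37 mod 43. 37⁻¹ ≡ 7 (mod 43) since 37·7 = 259 ≡ 1, so λ ≡ 37.
  x = λ² - 22 - 16 = 1369 - 38 ≡ 41; y = λ·(22 - 41) - 18 ≡ 10. → (41, 10)
6G: (41, 10) + (16, 11). λ = (11 - 10)/(16 - 41) ≡ 1/18 mod 43. 18⁻¹ ≡ 12 (mod 43), so λ ≡ 12.
  x = λ² - 41 - 16 = 144 - 57 ≡ 1; y = λ·(41 - 1) - 10 ≡ 40. → (1, 40)
7G: (1, 40) + (16, 11). λ = (11 - 40)/(16 - 1) ≡ 14/15 mod 43. 15⁻¹ ≡ 23 (mod 43) since 15·23 = 345 ≡ 1, so λ ≡ 21.
  x = λ² - 1 - 16 = 441 - 17 ≡ 37; y = λ·(1 - 37) - 40 ≡ 21. → (37, 21)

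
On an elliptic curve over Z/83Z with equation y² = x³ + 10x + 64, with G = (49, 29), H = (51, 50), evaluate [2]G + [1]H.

(47, 21)

First 2G:
Repeated addition: build up to 2G.
2G: tangent at (49, 29): λ = (3·49² + 10)/(2·29) ≡ 75/58. 58⁻¹ ≡ 73 (mod 83), so λ ≡ 75·73 ≡ 80.
  x = λ² - 49 - 49 = 6400 - 98 ≡ 77; y = λ·(49 - 77) - 29 ≡ 55. → (77, 55)
2G = (77, 55).
Finally 2G + H:
(77, 55) + (51, 50). λ = (50 - 55)/(51 - 77) ≡ 78/57 mod 83. 57⁻¹ ≡ 67 (mod 83), so λ ≡ 80.
  x = λ² - 77 - 51 = 6400 - 128 ≡ 47; y = λ·(77 - 47) - 55 ≡ 21. → (47, 21)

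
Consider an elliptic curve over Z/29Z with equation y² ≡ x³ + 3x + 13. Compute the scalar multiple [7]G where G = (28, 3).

Double-and-add on 7 = (111)₂. Start with G = (28, 3) for the leading 1-bit.
double: tangent at (28, 3): λ = (3·28² + 3)/(2·3) ≡ 6/6. 6⁻¹ ≡ 5 (mod 29) since 6·5 = 30 ≡ 1, so λ ≡ 6·5 ≡ 1.
  x = λ² - 28 - 28 = 1 - 56 ≡ 3; y = λ·(28 - 3) - 3 ≡ 22. → (3, 22)
add G: (3, 22) + (28, 3). λ = (3 - 22)/(28 - 3) ≡ 10/25 mod 29. 25⁻¹ ≡ 7 (mod 29), so λ ≡ 12.
  x = λ² - 3 - 28 = 144 - 31 ≡ 26; y = λ·(3 - 26) - 22 ≡ 21. → (26, 21)
double: tangent at (26, 21): λ = (3·26² + 3)/(2·21) ≡ 1/13. 13⁻¹ ≡ 9 (mod 29) since 13·9 = 117 ≡ 1, so λ ≡ 1·9 ≡ 9.
  x = λ² - 26 - 26 = 81 - 52 ≡ 0; y = λ·(26 - 0) - 21 ≡ 10. → (0, 10)
add G: (0, 10) + (28, 3). λ = (3 - 10)/(28 - 0) ≡ 22/28 mod 29. 28⁻¹ ≡ 28 (mod 29) since 28·28 = 784 ≡ 1, so λ ≡ 7.
  x = λ² - 0 - 28 = 49 - 28 ≡ 21; y = λ·(0 - 21) - 10 ≡ 17. → (21, 17)

(21, 17)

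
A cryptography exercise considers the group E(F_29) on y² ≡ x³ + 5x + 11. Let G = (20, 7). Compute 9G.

(5, 4)

Double-and-add on 9 = (1001)₂. Start with G = (20, 7) for the leading 1-bit.
double: tangent at (20, 7): λ = (3·20² + 5)/(2·7) ≡ 16/14. 14⁻¹ ≡ 27 (mod 29), so λ ≡ 16·27 ≡ 26.
  x = λ² - 20 - 20 = 676 - 40 ≡ 27; y = λ·(20 - 27) - 7 ≡ 14. → (27, 14)
double: tangent at (27, 14): λ = (3·27² + 5)/(2·14) ≡ 17/28. 28⁻¹ ≡ 28 (mod 29) since 28·28 = 784 ≡ 1, so λ ≡ 17·28 ≡ 12.
  x = λ² - 27 - 27 = 144 - 54 ≡ 3; y = λ·(27 - 3) - 14 ≡ 13. → (3, 13)
double: tangent at (3, 13): λ = (3·3² + 5)/(2·13) ≡ 3/26. 26⁻¹ ≡ 19 (mod 29), so λ ≡ 3·19 ≡ 28.
  x = λ² - 3 - 3 = 784 - 6 ≡ 24; y = λ·(3 - 24) - 13 ≡ 8. → (24, 8)
add G: (24, 8) + (20, 7). λ = (7 - 8)/(20 - 24) ≡ 28/25 mod 29. 25⁻¹ ≡ 7 (mod 29) since 25·7 = 175 ≡ 1, so λ ≡ 22.
  x = λ² - 24 - 20 = 484 - 44 ≡ 5; y = λ·(24 - 5) - 8 ≡ 4. → (5, 4)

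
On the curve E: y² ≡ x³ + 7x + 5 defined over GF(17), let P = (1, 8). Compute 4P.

(6, 5)

Repeated addition: build up to 4P.
2P: tangent at (1, 8): λ = (3·1² + 7)/(2·8) ≡ 10/16. 16⁻¹ ≡ 16 (mod 17) since 16·16 = 256 ≡ 1, so λ ≡ 10·16 ≡ 7.
  x = λ² - 1 - 1 = 49 - 2 ≡ 13; y = λ·(1 - 13) - 8 ≡ 10. → (13, 10)
3P: (13, 10) + (1, 8). λ = (8 - 10)/(1 - 13) ≡ 15/5 mod 17. 5⁻¹ ≡ 7 (mod 17) since 5·7 = 35 ≡ 1, so λ ≡ 3.
  x = λ² - 13 - 1 = 9 - 14 ≡ 12; y = λ·(13 - 12) - 10 ≡ 10. → (12, 10)
4P: (12, 10) + (1, 8). λ = (8 - 10)/(1 - 12) ≡ 15/6 mod 17. 6⁻¹ ≡ 3 (mod 17), so λ ≡ 11.
  x = λ² - 12 - 1 = 121 - 13 ≡ 6; y = λ·(12 - 6) - 10 ≡ 5. → (6, 5)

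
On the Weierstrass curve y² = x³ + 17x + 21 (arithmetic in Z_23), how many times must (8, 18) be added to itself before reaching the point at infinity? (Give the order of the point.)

2P: tangent at (8, 18): λ = (3·8² + 17)/(2·18) ≡ 2/13. 13⁻¹ ≡ 16 (mod 23) since 13·16 = 208 ≡ 1, so λ ≡ 2·16 ≡ 9.
  x = λ² - 8 - 8 = 81 - 16 ≡ 19; y = λ·(8 - 19) - 18 ≡ 21. → (19, 21)
3P: (19, 21) + (8, 18). λ = (18 - 21)/(8 - 19) ≡ 20/12 mod 23. 12⁻¹ ≡ 2 (mod 23), so λ ≡ 17.
  x = λ² - 19 - 8 = 289 - 27 ≡ 9; y = λ·(19 - 9) - 21 ≡ 11. → (9, 11)
4P: (9, 11) + (8, 18). λ = (18 - 11)/(8 - 9) ≡ 7/22 mod 23. 22⁻¹ ≡ 22 (mod 23), so λ ≡ 16.
  x = λ² - 9 - 8 = 256 - 17 ≡ 9; y = λ·(9 - 9) - 11 ≡ 12. → (9, 12)
5P: (9, 12) + (8, 18). λ = (18 - 12)/(8 - 9) ≡ 6/22 mod 23. 22⁻¹ ≡ 22 (mod 23), so λ ≡ 17.
  x = λ² - 9 - 8 = 289 - 17 ≡ 19; y = λ·(9 - 19) - 12 ≡ 2. → (19, 2)
6P: (19, 2) + (8, 18). λ = (18 - 2)/(8 - 19) ≡ 16/12 mod 23. 12⁻¹ ≡ 2 (mod 23), so λ ≡ 9.
  x = λ² - 19 - 8 = 81 - 27 ≡ 8; y = λ·(19 - 8) - 2 ≡ 5. → (8, 5)
7P: (8, 5) + (8, 18): same x and y₁ ≡ -y₂, so the sum is the point at infinity.
7P = the point at infinity, so the order is 7.

7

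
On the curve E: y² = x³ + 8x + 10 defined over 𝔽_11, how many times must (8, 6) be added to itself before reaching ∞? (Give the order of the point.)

2P: tangent at (8, 6): λ = (3·8² + 8)/(2·6) ≡ 2/1. 1⁻¹ ≡ 1 (mod 11), so λ ≡ 2·1 ≡ 2.
  x = λ² - 8 - 8 = 4 - 16 ≡ 10; y = λ·(8 - 10) - 6 ≡ 1. → (10, 1)
3P: (10, 1) + (8, 6). λ = (6 - 1)/(8 - 10) ≡ 5/9 mod 11. 9⁻¹ ≡ 5 (mod 11) since 9·5 = 45 ≡ 1, so λ ≡ 3.
  x = λ² - 10 - 8 = 9 - 18 ≡ 2; y = λ·(10 - 2) - 1 ≡ 1. → (2, 1)
4P: (2, 1) + (8, 6). λ = (6 - 1)/(8 - 2) ≡ 5/6 mod 11. 6⁻¹ ≡ 2 (mod 11) since 6·2 = 12 ≡ 1, so λ ≡ 10.
  x = λ² - 2 - 8 = 100 - 10 ≡ 2; y = λ·(2 - 2) - 1 ≡ 10. → (2, 10)
5P: (2, 10) + (8, 6). λ = (6 - 10)/(8 - 2) ≡ 7/6 mod 11. 6⁻¹ ≡ 2 (mod 11), so λ ≡ 3.
  x = λ² - 2 - 8 = 9 - 10 ≡ 10; y = λ·(2 - 10) - 10 ≡ 10. → (10, 10)
6P: (10, 10) + (8, 6). λ = (6 - 10)/(8 - 10) ≡ 7/9 mod 11. 9⁻¹ ≡ 5 (mod 11) since 9·5 = 45 ≡ 1, so λ ≡ 2.
  x = λ² - 10 - 8 = 4 - 18 ≡ 8; y = λ·(10 - 8) - 10 ≡ 5. → (8, 5)
7P: (8, 5) + (8, 6): same x and y₁ ≡ -y₂, so the sum is ∞.
7P = ∞, so the order is 7.

7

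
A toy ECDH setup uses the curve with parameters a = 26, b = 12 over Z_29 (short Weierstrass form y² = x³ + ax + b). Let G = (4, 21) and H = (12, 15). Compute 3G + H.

(13, 16)

First 3G:
Repeated addition: build up to 3G.
2G: tangent at (4, 21): λ = (3·4² + 26)/(2·21) ≡ 16/13. 13⁻¹ ≡ 9 (mod 29), so λ ≡ 16·9 ≡ 28.
  x = λ² - 4 - 4 = 784 - 8 ≡ 22; y = λ·(4 - 22) - 21 ≡ 26. → (22, 26)
3G: (22, 26) + (4, 21). λ = (21 - 26)/(4 - 22) ≡ 24/11 mod 29. 11⁻¹ ≡ 8 (mod 29), so λ ≡ 18.
  x = λ² - 22 - 4 = 324 - 26 ≡ 8; y = λ·(22 - 8) - 26 ≡ 23. → (8, 23)
3G = (8, 23).
Finally 3G + H:
(8, 23) + (12, 15). λ = (15 - 23)/(12 - 8) ≡ 21/4 mod 29. 4⁻¹ ≡ 22 (mod 29), so λ ≡ 27.
  x = λ² - 8 - 12 = 729 - 20 ≡ 13; y = λ·(8 - 13) - 23 ≡ 16. → (13, 16)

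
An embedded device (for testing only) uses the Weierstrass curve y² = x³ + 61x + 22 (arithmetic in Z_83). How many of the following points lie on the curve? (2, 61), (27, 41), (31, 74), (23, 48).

(2, 61): 61² ≡ 69, rhs ≡ 69 → on.
(27, 41): 41² ≡ 21, rhs ≡ 21 → on.
(31, 74): 74² ≡ 81, rhs ≡ 81 → on.
(23, 48): 48² ≡ 63, rhs ≡ 63 → on.

4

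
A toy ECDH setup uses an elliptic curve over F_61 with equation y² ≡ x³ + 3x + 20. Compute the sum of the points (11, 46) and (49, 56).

(57, 35)

(11, 46) + (49, 56). λ = (56 - 46)/(49 - 11) ≡ 10/38 mod 61. 38⁻¹ ≡ 53 (mod 61), so λ ≡ 42.
  x = λ² - 11 - 49 = 1764 - 60 ≡ 57; y = λ·(11 - 57) - 46 ≡ 35. → (57, 35)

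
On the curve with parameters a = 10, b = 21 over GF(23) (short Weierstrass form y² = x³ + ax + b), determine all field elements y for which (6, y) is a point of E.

x³ + 10x + 21 = 297 ≡ 21 (mod 23).
21 is a non-residue mod 23; no y exists.

none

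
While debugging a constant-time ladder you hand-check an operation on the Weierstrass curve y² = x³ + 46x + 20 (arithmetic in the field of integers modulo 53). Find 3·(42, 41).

(49, 39)

Write Q = (42, 41).
Repeated addition: build up to 3Q.
2Q: tangent at (42, 41): λ = (3·42² + 46)/(2·41) ≡ 38/29. 29⁻¹ ≡ 11 (mod 53), so λ ≡ 38·11 ≡ 47.
  x = λ² - 42 - 42 = 2209 - 84 ≡ 5; y = λ·(42 - 5) - 41 ≡ 2. → (5, 2)
3Q: (5, 2) + (42, 41). λ = (41 - 2)/(42 - 5) ≡ 39/37 mod 53. 37⁻¹ ≡ 43 (mod 53), so λ ≡ 34.
  x = λ² - 5 - 42 = 1156 - 47 ≡ 49; y = λ·(5 - 49) - 2 ≡ 39. → (49, 39)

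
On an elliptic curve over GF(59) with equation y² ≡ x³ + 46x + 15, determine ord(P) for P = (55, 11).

8

2P: tangent at (55, 11): λ = (3·55² + 46)/(2·11) ≡ 35/22. 22⁻¹ ≡ 51 (mod 59) since 22·51 = 1122 ≡ 1, so λ ≡ 35·51 ≡ 15.
  x = λ² - 55 - 55 = 225 - 110 ≡ 56; y = λ·(55 - 56) - 11 ≡ 33. → (56, 33)
3P: (56, 33) + (55, 11). λ = (11 - 33)/(55 - 56) ≡ 37/58 mod 59. 58⁻¹ ≡ 58 (mod 59) since 58·58 = 3364 ≡ 1, so λ ≡ 22.
  x = λ² - 56 - 55 = 484 - 111 ≡ 19; y = λ·(56 - 19) - 33 ≡ 14. → (19, 14)
4P: (19, 14) + (55, 11). λ = (11 - 14)/(55 - 19) ≡ 56/36 mod 59. 36⁻¹ ≡ 41 (mod 59) since 36·41 = 1476 ≡ 1, so λ ≡ 54.
  x = λ² - 19 - 55 = 2916 - 74 ≡ 10; y = λ·(19 - 10) - 14 ≡ 0. → (10, 0)
5P: (10, 0) + (55, 11). λ = (11 - 0)/(55 - 10) ≡ 11/45 mod 59. 45⁻¹ ≡ 21 (mod 59) since 45·21 = 945 ≡ 1, so λ ≡ 54.
  x = λ² - 10 - 55 = 2916 - 65 ≡ 19; y = λ·(10 - 19) - 0 ≡ 45. → (19, 45)
6P: (19, 45) + (55, 11). λ = (11 - 45)/(55 - 19) ≡ 25/36 mod 59. 36⁻¹ ≡ 41 (mod 59), so λ ≡ 22.
  x = λ² - 19 - 55 = 484 - 74 ≡ 56; y = λ·(19 - 56) - 45 ≡ 26. → (56, 26)
7P: (56, 26) + (55, 11). λ = (11 - 26)/(55 - 56) ≡ 44/58 mod 59. 58⁻¹ ≡ 58 (mod 59), so λ ≡ 15.
  x = λ² - 56 - 55 = 225 - 111 ≡ 55; y = λ·(56 - 55) - 26 ≡ 48. → (55, 48)
8P: (55, 48) + (55, 11): same x and y₁ ≡ -y₂, so the sum is the point at infinity.
8P = the point at infinity, so the order is 8.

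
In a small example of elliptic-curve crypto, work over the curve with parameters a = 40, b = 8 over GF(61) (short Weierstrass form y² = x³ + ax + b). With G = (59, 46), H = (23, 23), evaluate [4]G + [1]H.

(23, 38)

First 4G:
Double-and-add on 4 = (100)₂. Start with G = (59, 46) for the leading 1-bit.
double: tangent at (59, 46): λ = (3·59² + 40)/(2·46) ≡ 52/31. 31⁻¹ ≡ 2 (mod 61) since 31·2 = 62 ≡ 1, so λ ≡ 52·2 ≡ 43.
  x = λ² - 59 - 59 = 1849 - 118 ≡ 23; y = λ·(59 - 23) - 46 ≡ 38. → (23, 38)
double: tangent at (23, 38): λ = (3·23² + 40)/(2·38) ≡ 41/15. 15⁻¹ ≡ 57 (mod 61), so λ ≡ 41·57 ≡ 19.
  x = λ² - 23 - 23 = 361 - 46 ≡ 10; y = λ·(23 - 10) - 38 ≡ 26. → (10, 26)
4G = (10, 26).
Finally 4G + H:
(10, 26) + (23, 23). λ = (23 - 26)/(23 - 10) ≡ 58/13 mod 61. 13⁻¹ ≡ 47 (mod 61), so λ ≡ 42.
  x = λ² - 10 - 23 = 1764 - 33 ≡ 23; y = λ·(10 - 23) - 26 ≡ 38. → (23, 38)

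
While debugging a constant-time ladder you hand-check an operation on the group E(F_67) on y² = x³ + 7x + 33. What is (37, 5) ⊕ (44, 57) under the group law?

(7, 36)

(37, 5) + (44, 57). λ = (57 - 5)/(44 - 37) ≡ 52/7 mod 67. 7⁻¹ ≡ 48 (mod 67) since 7·48 = 336 ≡ 1, so λ ≡ 17.
  x = λ² - 37 - 44 = 289 - 81 ≡ 7; y = λ·(37 - 7) - 5 ≡ 36. → (7, 36)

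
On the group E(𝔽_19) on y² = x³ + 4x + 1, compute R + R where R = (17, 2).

(1, 5)

tangent at (17, 2): λ = (3·17² + 4)/(2·2) ≡ 16/4. 4⁻¹ ≡ 5 (mod 19), so λ ≡ 16·5 ≡ 4.
  x = λ² - 17 - 17 = 16 - 34 ≡ 1; y = λ·(17 - 1) - 2 ≡ 5. → (1, 5)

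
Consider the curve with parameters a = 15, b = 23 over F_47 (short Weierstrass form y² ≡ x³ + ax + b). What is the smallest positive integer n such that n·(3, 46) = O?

6

2P: tangent at (3, 46): λ = (3·3² + 15)/(2·46) ≡ 42/45. 45⁻¹ ≡ 23 (mod 47), so λ ≡ 42·23 ≡ 26.
  x = λ² - 3 - 3 = 676 - 6 ≡ 12; y = λ·(3 - 12) - 46 ≡ 2. → (12, 2)
3P: (12, 2) + (3, 46). λ = (46 - 2)/(3 - 12) ≡ 44/38 mod 47. 38⁻¹ ≡ 26 (mod 47), so λ ≡ 16.
  x = λ² - 12 - 3 = 256 - 15 ≡ 6; y = λ·(12 - 6) - 2 ≡ 0. → (6, 0)
4P: (6, 0) + (3, 46). λ = (46 - 0)/(3 - 6) ≡ 46/44 mod 47. 44⁻¹ ≡ 31 (mod 47), so λ ≡ 16.
  x = λ² - 6 - 3 = 256 - 9 ≡ 12; y = λ·(6 - 12) - 0 ≡ 45. → (12, 45)
5P: (12, 45) + (3, 46). λ = (46 - 45)/(3 - 12) ≡ 1/38 mod 47. 38⁻¹ ≡ 26 (mod 47), so λ ≡ 26.
  x = λ² - 12 - 3 = 676 - 15 ≡ 3; y = λ·(12 - 3) - 45 ≡ 1. → (3, 1)
6P: (3, 1) + (3, 46): same x and y₁ ≡ -y₂, so the sum is O.
6P = O, so the order is 6.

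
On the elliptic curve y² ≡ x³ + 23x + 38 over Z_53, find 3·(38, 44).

Write P = (38, 44).
Repeated addition: build up to 3P.
2P: tangent at (38, 44): λ = (3·38² + 23)/(2·44) ≡ 9/35. 35⁻¹ ≡ 50 (mod 53), so λ ≡ 9·50 ≡ 26.
  x = λ² - 38 - 38 = 676 - 76 ≡ 17; y = λ·(38 - 17) - 44 ≡ 25. → (17, 25)
3P: (17, 25) + (38, 44). λ = (44 - 25)/(38 - 17) ≡ 19/21 mod 53. 21⁻¹ ≡ 48 (mod 53), so λ ≡ 11.
  x = λ² - 17 - 38 = 121 - 55 ≡ 13; y = λ·(17 - 13) - 25 ≡ 19. → (13, 19)

(13, 19)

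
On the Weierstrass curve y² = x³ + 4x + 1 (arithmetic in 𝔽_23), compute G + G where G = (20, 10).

tangent at (20, 10): λ = (3·20² + 4)/(2·10) ≡ 8/20. 20⁻¹ ≡ 15 (mod 23), so λ ≡ 8·15 ≡ 5.
  x = λ² - 20 - 20 = 25 - 40 ≡ 8; y = λ·(20 - 8) - 10 ≡ 4. → (8, 4)

(8, 4)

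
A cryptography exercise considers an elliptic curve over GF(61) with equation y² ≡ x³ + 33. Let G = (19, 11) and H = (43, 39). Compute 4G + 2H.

First 4G:
Double-and-add on 4 = (100)₂. Start with G = (19, 11) for the leading 1-bit.
double: tangent at (19, 11): λ = (3·19² + 0)/(2·11) ≡ 46/22. 22⁻¹ ≡ 25 (mod 61), so λ ≡ 46·25 ≡ 52.
  x = λ² - 19 - 19 = 2704 - 38 ≡ 43; y = λ·(19 - 43) - 11 ≡ 22. → (43, 22)
double: tangent at (43, 22): λ = (3·43² + 0)/(2·22) ≡ 57/44. 44⁻¹ ≡ 43 (mod 61) since 44·43 = 1892 ≡ 1, so λ ≡ 57·43 ≡ 11.
  x = λ² - 43 - 43 = 121 - 86 ≡ 35; y = λ·(43 - 35) - 22 ≡ 5. → (35, 5)
4G = (35, 5).
Next 2H:
Repeated addition: build up to 2H.
2H: tangent at (43, 39): λ = (3·43² + 0)/(2·39) ≡ 57/17. 17⁻¹ ≡ 18 (mod 61), so λ ≡ 57·18 ≡ 50.
  x = λ² - 43 - 43 = 2500 - 86 ≡ 35; y = λ·(43 - 35) - 39 ≡ 56. → (35, 56)
2H = (35, 56).
Finally 4G + 2H:
(35, 5) + (35, 56): same x and y₁ ≡ -y₂, so the sum is the point at infinity.

O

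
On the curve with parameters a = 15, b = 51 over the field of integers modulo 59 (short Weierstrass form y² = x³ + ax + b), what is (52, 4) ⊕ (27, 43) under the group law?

(42, 4)

(52, 4) + (27, 43). λ = (43 - 4)/(27 - 52) ≡ 39/34 mod 59. 34⁻¹ ≡ 33 (mod 59), so λ ≡ 48.
  x = λ² - 52 - 27 = 2304 - 79 ≡ 42; y = λ·(52 - 42) - 4 ≡ 4. → (42, 4)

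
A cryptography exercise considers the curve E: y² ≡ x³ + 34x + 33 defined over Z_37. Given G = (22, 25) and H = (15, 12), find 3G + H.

(14, 16)

First 3G:
Repeated addition: build up to 3G.
2G: tangent at (22, 25): λ = (3·22² + 34)/(2·25) ≡ 6/13. 13⁻¹ ≡ 20 (mod 37), so λ ≡ 6·20 ≡ 9.
  x = λ² - 22 - 22 = 81 - 44 ≡ 0; y = λ·(22 - 0) - 25 ≡ 25. → (0, 25)
3G: (0, 25) + (22, 25). λ = (25 - 25)/(22 - 0) ≡ 0/22 mod 37. 22⁻¹ ≡ 32 (mod 37) since 22·32 = 704 ≡ 1, so λ ≡ 0.
  x = λ² - 0 - 22 = 0 - 22 ≡ 15; y = λ·(0 - 15) - 25 ≡ 12. → (15, 12)
3G = (15, 12).
Finally 3G + H:
tangent at (15, 12): λ = (3·15² + 34)/(2·12) ≡ 6/24. 24⁻¹ ≡ 17 (mod 37) since 24·17 = 408 ≡ 1, so λ ≡ 6·17 ≡ 28.
  x = λ² - 15 - 15 = 784 - 30 ≡ 14; y = λ·(15 - 14) - 12 ≡ 16. → (14, 16)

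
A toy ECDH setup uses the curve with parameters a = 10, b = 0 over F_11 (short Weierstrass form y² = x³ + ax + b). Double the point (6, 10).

tangent at (6, 10): λ = (3·6² + 10)/(2·10) ≡ 8/9. 9⁻¹ ≡ 5 (mod 11) since 9·5 = 45 ≡ 1, so λ ≡ 8·5 ≡ 7.
  x = λ² - 6 - 6 = 49 - 12 ≡ 4; y = λ·(6 - 4) - 10 ≡ 4. → (4, 4)

(4, 4)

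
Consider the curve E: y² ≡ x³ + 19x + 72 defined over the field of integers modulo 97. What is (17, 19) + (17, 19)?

(30, 71)

tangent at (17, 19): λ = (3·17² + 19)/(2·19) ≡ 13/38. 38⁻¹ ≡ 23 (mod 97), so λ ≡ 13·23 ≡ 8.
  x = λ² - 17 - 17 = 64 - 34 ≡ 30; y = λ·(17 - 30) - 19 ≡ 71. → (30, 71)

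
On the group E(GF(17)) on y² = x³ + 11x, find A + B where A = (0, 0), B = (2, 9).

(14, 5)

(0, 0) + (2, 9). λ = (9 - 0)/(2 - 0) ≡ 9/2 mod 17. 2⁻¹ ≡ 9 (mod 17), so λ ≡ 13.
  x = λ² - 0 - 2 = 169 - 2 ≡ 14; y = λ·(0 - 14) - 0 ≡ 5. → (14, 5)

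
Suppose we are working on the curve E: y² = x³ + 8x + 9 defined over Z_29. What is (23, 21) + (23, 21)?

(12, 8)

tangent at (23, 21): λ = (3·23² + 8)/(2·21) ≡ 0/13. 13⁻¹ ≡ 9 (mod 29) since 13·9 = 117 ≡ 1, so λ ≡ 0·9 ≡ 0.
  x = λ² - 23 - 23 = 0 - 46 ≡ 12; y = λ·(23 - 12) - 21 ≡ 8. → (12, 8)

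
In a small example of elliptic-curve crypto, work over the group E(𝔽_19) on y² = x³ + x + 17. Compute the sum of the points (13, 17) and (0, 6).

(12, 16)

(13, 17) + (0, 6). λ = (6 - 17)/(0 - 13) ≡ 8/6 mod 19. 6⁻¹ ≡ 16 (mod 19), so λ ≡ 14.
  x = λ² - 13 - 0 = 196 - 13 ≡ 12; y = λ·(13 - 12) - 17 ≡ 16. → (12, 16)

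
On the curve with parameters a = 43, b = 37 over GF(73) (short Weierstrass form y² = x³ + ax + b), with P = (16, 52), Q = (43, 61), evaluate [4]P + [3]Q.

First 4P:
Repeated addition: build up to 4P.
2P: tangent at (16, 52): λ = (3·16² + 43)/(2·52) ≡ 8/31. 31⁻¹ ≡ 33 (mod 73), so λ ≡ 8·33 ≡ 45.
  x = λ² - 16 - 16 = 2025 - 32 ≡ 22; y = λ·(16 - 22) - 52 ≡ 43. → (22, 43)
3P: (22, 43) + (16, 52). λ = (52 - 43)/(16 - 22) ≡ 9/67 mod 73. 67⁻¹ ≡ 12 (mod 73), so λ ≡ 35.
  x = λ² - 22 - 16 = 1225 - 38 ≡ 19; y = λ·(22 - 19) - 43 ≡ 62. → (19, 62)
4P: (19, 62) + (16, 52). λ = (52 - 62)/(16 - 19) ≡ 63/70 mod 73. 70⁻¹ ≡ 24 (mod 73), so λ ≡ 52.
  x = λ² - 19 - 16 = 2704 - 35 ≡ 41; y = λ·(19 - 41) - 62 ≡ 35. → (41, 35)
4P = (41, 35).
Next 3Q:
Repeated addition: build up to 3Q.
2Q: tangent at (43, 61): λ = (3·43² + 43)/(2·61) ≡ 42/49. 49⁻¹ ≡ 3 (mod 73) since 49·3 = 147 ≡ 1, so λ ≡ 42·3 ≡ 53.
  x = λ² - 43 - 43 = 2809 - 86 ≡ 22; y = λ·(43 - 22) - 61 ≡ 30. → (22, 30)
3Q: (22, 30) + (43, 61). λ = (61 - 30)/(43 - 22) ≡ 31/21 mod 73. 21⁻¹ ≡ 7 (mod 73) since 21·7 = 147 ≡ 1, so λ ≡ 71.
  x = λ² - 22 - 43 = 5041 - 65 ≡ 12; y = λ·(22 - 12) - 30 ≡ 23. → (12, 23)
3Q = (12, 23).
Finally 4P + 3Q:
(41, 35) + (12, 23). λ = (23 - 35)/(12 - 41) ≡ 61/44 mod 73. 44⁻¹ ≡ 5 (mod 73), so λ ≡ 13.
  x = λ² - 41 - 12 = 169 - 53 ≡ 43; y = λ·(41 - 43) - 35 ≡ 12. → (43, 12)

(43, 12)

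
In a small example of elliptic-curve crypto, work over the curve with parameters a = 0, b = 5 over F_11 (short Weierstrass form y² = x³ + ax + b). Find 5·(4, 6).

(4, 6)

Write G = (4, 6).
Repeated addition: build up to 5G.
2G: tangent at (4, 6): λ = (3·4² + 0)/(2·6) ≡ 4/1. 1⁻¹ ≡ 1 (mod 11), so λ ≡ 4·1 ≡ 4.
  x = λ² - 4 - 4 = 16 - 8 ≡ 8; y = λ·(4 - 8) - 6 ≡ 0. → (8, 0)
3G: (8, 0) + (4, 6). λ = (6 - 0)/(4 - 8) ≡ 6/7 mod 11. 7⁻¹ ≡ 8 (mod 11) since 7·8 = 56 ≡ 1, so λ ≡ 4.
  x = λ² - 8 - 4 = 16 - 12 ≡ 4; y = λ·(8 - 4) - 0 ≡ 5. → (4, 5)
4G: (4, 5) + (4, 6): same x and y₁ ≡ -y₂, so the sum is ∞.
5G: ∞ + (4, 6) = (4, 6) (identity).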